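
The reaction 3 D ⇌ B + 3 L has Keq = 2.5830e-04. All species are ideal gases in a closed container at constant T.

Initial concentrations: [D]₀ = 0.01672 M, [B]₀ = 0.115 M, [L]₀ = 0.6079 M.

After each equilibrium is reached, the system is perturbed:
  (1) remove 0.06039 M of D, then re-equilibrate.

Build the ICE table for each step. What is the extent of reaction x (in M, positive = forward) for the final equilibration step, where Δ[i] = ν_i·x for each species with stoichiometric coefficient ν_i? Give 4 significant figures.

Q₀ = 5527 vs Keq = 2.5830e-04 ⇒ Q>K, reverse
Step 1:
                   D          B          L
  init       0.01672      0.115     0.6079
  Δ           0.3431    -0.1144    -0.3431
  eq          0.3598 6.4753e-04     0.2648
  solve Keq expr → x = -0.1144; check Q = 2.5830e-04
Then remove 0.06039 M of D.
Step 2:
                   D          B          L
  init        0.2994 6.4753e-04     0.2648
  Δ       8.0383e-04 -2.6794e-04 -8.0383e-04
  eq          0.3002 3.7959e-04      0.264
  solve Keq expr → x = -2.6794e-04; check Q = 2.5830e-04

x = -2.6794e-04 M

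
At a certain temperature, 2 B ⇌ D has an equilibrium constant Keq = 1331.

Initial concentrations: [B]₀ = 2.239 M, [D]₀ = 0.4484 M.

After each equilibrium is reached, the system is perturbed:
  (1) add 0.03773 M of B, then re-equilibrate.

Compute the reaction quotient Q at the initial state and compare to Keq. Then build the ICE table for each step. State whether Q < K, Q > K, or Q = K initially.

Q₀ = 0.08945; Q < K (proceeds forward)

Q₀ = 0.08945 vs Keq = 1331 ⇒ Q<K, forward
Step 1:
                    B           D
  init          2.239      0.4484
  Δ            -2.205       1.102
  eq          0.03413       1.551
  solve Keq expr → x = 1.102; check Q = 1331
Then add 0.03773 M of B.
Step 2:
                    B           D
  init        0.07186       1.551
  Δ          -0.03752     0.01876
  eq          0.03434        1.57
  solve Keq expr → x = 0.01876; check Q = 1331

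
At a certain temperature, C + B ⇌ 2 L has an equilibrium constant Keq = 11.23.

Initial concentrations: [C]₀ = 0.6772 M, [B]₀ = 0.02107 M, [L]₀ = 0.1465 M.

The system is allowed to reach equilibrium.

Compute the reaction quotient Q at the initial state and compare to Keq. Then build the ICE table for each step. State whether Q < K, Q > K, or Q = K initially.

Q₀ = 1.504; Q < K (proceeds forward)

Q₀ = 1.504 vs Keq = 11.23 ⇒ Q<K, forward
Step 1:
                    C           B           L
  init         0.6772     0.02107      0.1465
  Δ          -0.01671    -0.01671     0.03341
  eq           0.6605    0.004364      0.1799
  solve Keq expr → x = 0.01671; check Q = 11.23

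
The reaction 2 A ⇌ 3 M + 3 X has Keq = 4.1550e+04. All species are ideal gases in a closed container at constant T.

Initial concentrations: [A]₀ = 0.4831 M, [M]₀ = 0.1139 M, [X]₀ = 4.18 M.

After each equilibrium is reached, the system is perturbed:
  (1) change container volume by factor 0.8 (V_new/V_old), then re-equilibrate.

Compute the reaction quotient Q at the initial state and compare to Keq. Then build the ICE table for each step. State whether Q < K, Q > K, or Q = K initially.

Q₀ = 0.4624; Q < K (proceeds forward)

Q₀ = 0.4624 vs Keq = 4.1550e+04 ⇒ Q<K, forward
Step 1:
                    A           M           X
  init         0.4831      0.1139        4.18
  Δ           -0.4467      0.6701      0.6701
  eq          0.03637       0.784        4.85
  solve Keq expr → x = 0.2234; check Q = 4.1550e+04
Then change container volume by factor 0.8 (V_new/V_old).
Step 2:
                    A           M           X
  init        0.04547        0.98       6.063
  Δ           0.02155    -0.03233    -0.03233
  eq          0.06702      0.9477        6.03
  solve Keq expr → x = -0.01078; check Q = 4.1550e+04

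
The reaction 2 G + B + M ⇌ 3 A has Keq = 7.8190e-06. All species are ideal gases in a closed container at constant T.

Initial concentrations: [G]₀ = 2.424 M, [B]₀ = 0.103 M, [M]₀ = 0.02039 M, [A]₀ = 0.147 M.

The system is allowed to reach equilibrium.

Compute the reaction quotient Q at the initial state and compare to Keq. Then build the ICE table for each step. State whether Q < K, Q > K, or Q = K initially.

Q₀ = 0.2574; Q > K (proceeds reverse)

Q₀ = 0.2574 vs Keq = 7.8190e-06 ⇒ Q>K, reverse
Step 1:
                  G         B         M         A
  I           2.424     0.103   0.02039     0.147
  C         0.09273   0.04637   0.04637   -0.1391
  E           2.517    0.1494   0.06676  0.007904
  solve Keq expr → x = -0.04637; check Q = 7.8190e-06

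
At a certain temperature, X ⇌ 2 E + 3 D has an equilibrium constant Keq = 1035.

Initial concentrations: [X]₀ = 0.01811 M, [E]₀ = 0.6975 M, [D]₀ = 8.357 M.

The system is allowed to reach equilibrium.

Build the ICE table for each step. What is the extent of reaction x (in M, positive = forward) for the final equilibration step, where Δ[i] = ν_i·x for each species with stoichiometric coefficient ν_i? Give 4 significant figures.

x = -0.1033 M

Q₀ = 1.5679e+04 vs Keq = 1035 ⇒ Q>K, reverse
Step 1:
                  X         E         D
  Initial   0.01811    0.6975     8.357
  Change     0.1033   -0.2065   -0.3098
  Equil      0.1214     0.491     8.047
  solve Keq expr → x = -0.1033; check Q = 1035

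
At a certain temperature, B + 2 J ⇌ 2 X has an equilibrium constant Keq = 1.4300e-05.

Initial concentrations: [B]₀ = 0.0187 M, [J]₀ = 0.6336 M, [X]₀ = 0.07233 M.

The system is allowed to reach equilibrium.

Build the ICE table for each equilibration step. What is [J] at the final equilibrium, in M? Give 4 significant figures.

[J]_eq = 0.7053 M

Q₀ = 0.6969 vs Keq = 1.4300e-05 ⇒ Q>K, reverse
Step 1:
                    B           J           X
  init         0.0187      0.6336     0.07233
  Δ           0.03585     0.07171    -0.07171
  eq          0.05455      0.7053  6.2296e-04
  solve Keq expr → x = -0.03585; check Q = 1.4300e-05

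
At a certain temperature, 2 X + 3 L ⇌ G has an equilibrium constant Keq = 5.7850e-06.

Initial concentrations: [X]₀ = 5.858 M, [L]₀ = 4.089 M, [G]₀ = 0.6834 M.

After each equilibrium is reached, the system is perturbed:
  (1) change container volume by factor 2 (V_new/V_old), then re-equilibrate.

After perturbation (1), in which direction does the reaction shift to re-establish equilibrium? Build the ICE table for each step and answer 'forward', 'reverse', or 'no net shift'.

Direction: reverse

Q₀ = 2.9129e-04 vs Keq = 5.7850e-06 ⇒ Q>K, reverse
Step 1:
                    X           L           G
  init          5.858       4.089      0.6834
  Δ             1.244       1.865     -0.6218
  eq            7.102       5.954     0.06159
  solve Keq expr → x = -0.6218; check Q = 5.7850e-06
Then change container volume by factor 2 (V_new/V_old).
Step 2:
                    X           L           G
  init          3.551       2.977      0.0308
  Δ           0.05726      0.0859    -0.02863
  eq            3.608       3.063    0.002164
  solve Keq expr → x = -0.02863; check Q = 5.7850e-06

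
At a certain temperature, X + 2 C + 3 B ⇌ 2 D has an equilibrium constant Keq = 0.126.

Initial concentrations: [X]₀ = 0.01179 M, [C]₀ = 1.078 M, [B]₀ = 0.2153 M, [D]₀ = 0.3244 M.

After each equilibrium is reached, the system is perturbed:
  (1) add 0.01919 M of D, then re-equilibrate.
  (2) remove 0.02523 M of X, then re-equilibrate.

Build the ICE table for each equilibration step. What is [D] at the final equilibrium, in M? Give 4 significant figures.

Q₀ = 769.6 vs Keq = 0.126 ⇒ Q>K, reverse
Step 1:
                  X         C         B         D
  I         0.01179     1.078    0.2153    0.3244
  C          0.1234    0.2469    0.3703   -0.2469
  E          0.1352     1.325    0.5856   0.07751
  solve Keq expr → x = -0.1234; check Q = 0.126
Then add 0.01919 M of D.
Step 2:
                  X         C         B         D
  I          0.1352     1.325    0.5856    0.0967
  C        0.006348    0.0127   0.01904   -0.0127
  E          0.1416     1.338    0.6047     0.084
  solve Keq expr → x = -0.006348; check Q = 0.126
Then remove 0.02523 M of X.
Step 3:
                  X         C         B         D
  I          0.1164     1.338    0.6047     0.084
  C        0.002602  0.005204  0.007806 -0.005204
  E           0.119     1.343    0.6125    0.0788
  solve Keq expr → x = -0.002602; check Q = 0.126

[D]_eq = 0.0788 M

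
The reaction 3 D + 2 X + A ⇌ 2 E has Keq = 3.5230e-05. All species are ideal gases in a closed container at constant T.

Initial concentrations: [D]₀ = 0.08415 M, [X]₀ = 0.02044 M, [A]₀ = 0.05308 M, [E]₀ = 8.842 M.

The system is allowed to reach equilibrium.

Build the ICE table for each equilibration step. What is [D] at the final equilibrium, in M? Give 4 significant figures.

Q₀ = 5.9162e+09 vs Keq = 3.5230e-05 ⇒ Q>K, reverse
Step 1:
                   D          X          A          E
  I          0.08415    0.02044    0.05308      8.842
  C            9.879      6.586      3.293     -6.586
  E            9.963      6.607      3.346      2.256
  solve Keq expr → x = -3.293; check Q = 3.5230e-05

[D]_eq = 9.963 M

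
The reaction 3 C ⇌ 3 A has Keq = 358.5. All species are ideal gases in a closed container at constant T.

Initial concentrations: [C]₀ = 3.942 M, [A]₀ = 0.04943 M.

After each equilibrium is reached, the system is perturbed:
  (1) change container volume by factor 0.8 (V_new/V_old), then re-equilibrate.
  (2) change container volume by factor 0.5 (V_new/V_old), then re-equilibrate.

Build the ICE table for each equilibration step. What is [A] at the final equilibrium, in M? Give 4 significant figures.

Q₀ = 1.9716e-06 vs Keq = 358.5 ⇒ Q<K, forward
Step 1:
                    C           A
  I             3.942     0.04943
  C            -3.449       3.449
  E            0.4925       3.499
  solve Keq expr → x = 1.15; check Q = 358.5
Then change container volume by factor 0.8 (V_new/V_old).
Step 2:
                    C           A
  I            0.6157       4.374
  C                 0           0
  E            0.6157       4.374
  solve Keq expr → x = 0; check Q = 358.5
Then change container volume by factor 0.5 (V_new/V_old).
Step 3:
                    C           A
  I             1.231       8.747
  C                 0           0
  E             1.231       8.747
  solve Keq expr → x = 0; check Q = 358.5

[A]_eq = 8.747 M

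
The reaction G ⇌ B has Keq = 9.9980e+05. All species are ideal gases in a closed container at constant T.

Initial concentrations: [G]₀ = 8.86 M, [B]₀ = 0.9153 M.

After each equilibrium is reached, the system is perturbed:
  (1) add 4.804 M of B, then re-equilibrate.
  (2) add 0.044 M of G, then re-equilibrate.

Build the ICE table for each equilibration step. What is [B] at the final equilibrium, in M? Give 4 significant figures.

[B]_eq = 14.62 M

Q₀ = 0.1033 vs Keq = 9.9980e+05 ⇒ Q<K, forward
Step 1:
                   G          B
  I             8.86     0.9153
  C            -8.86       8.86
  E       9.7772e-06      9.775
  solve Keq expr → x = 8.86; check Q = 9.9980e+05
Then add 4.804 M of B.
Step 2:
                   G          B
  I       9.7772e-06      14.58
  C       4.8050e-06 -4.8050e-06
  E       1.4582e-05      14.58
  solve Keq expr → x = -4.8050e-06; check Q = 9.9980e+05
Then add 0.044 M of G.
Step 3:
                   G          B
  I          0.04401      14.58
  C           -0.044      0.044
  E       1.4626e-05      14.62
  solve Keq expr → x = 0.044; check Q = 9.9980e+05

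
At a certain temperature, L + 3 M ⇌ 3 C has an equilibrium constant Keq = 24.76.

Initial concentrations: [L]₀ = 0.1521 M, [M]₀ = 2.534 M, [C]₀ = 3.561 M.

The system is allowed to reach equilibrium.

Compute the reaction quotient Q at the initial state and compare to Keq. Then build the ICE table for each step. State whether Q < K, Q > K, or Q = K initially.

Q₀ = 18.25 vs Keq = 24.76 ⇒ Q<K, forward
Step 1:
                  L         M         C
  init       0.1521     2.534     3.561
  Δ        -0.02307   -0.0692    0.0692
  eq          0.129     2.465      3.63
  solve Keq expr → x = 0.02307; check Q = 24.76

Q₀ = 18.25; Q < K (proceeds forward)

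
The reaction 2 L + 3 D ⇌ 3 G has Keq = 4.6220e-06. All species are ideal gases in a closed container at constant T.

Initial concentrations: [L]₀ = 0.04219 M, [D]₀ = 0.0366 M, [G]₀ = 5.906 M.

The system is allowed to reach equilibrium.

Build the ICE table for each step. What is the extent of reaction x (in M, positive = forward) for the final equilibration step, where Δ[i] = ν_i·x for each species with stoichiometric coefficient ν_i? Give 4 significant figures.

Q₀ = 2.3606e+09 vs Keq = 4.6220e-06 ⇒ Q>K, reverse
Step 1:
                   L          D          G
  Initial    0.04219     0.0366      5.906
  Change       3.782      5.673     -5.673
  Equil        3.824       5.71     0.2326
  solve Keq expr → x = -1.891; check Q = 4.6220e-06

x = -1.891 M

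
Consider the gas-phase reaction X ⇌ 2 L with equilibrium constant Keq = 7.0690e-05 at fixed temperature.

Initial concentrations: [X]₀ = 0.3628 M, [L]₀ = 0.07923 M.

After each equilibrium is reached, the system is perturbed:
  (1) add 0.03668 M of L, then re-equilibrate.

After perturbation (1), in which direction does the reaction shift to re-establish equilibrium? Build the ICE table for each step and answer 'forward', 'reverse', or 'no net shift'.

Direction: reverse

Q₀ = 0.0173 vs Keq = 7.0690e-05 ⇒ Q>K, reverse
Step 1:
                    X           L
  I            0.3628     0.07923
  C           0.03696    -0.07391
  E            0.3998    0.005316
  solve Keq expr → x = -0.03696; check Q = 7.0690e-05
Then add 0.03668 M of L.
Step 2:
                    X           L
  I            0.3998       0.042
  C           0.01828    -0.03656
  E             0.418    0.005436
  solve Keq expr → x = -0.01828; check Q = 7.0690e-05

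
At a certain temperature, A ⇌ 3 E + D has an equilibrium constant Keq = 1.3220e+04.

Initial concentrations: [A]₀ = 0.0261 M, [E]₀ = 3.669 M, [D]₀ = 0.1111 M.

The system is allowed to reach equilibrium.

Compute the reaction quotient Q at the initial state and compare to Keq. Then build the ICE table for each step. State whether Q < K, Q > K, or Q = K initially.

Q₀ = 210.2 vs Keq = 1.3220e+04 ⇒ Q<K, forward
Step 1:
                    A           E           D
  I            0.0261       3.669      0.1111
  C          -0.02556     0.07667     0.02556
  E        5.4324e-04       3.746      0.1367
  solve Keq expr → x = 0.02556; check Q = 1.3220e+04

Q₀ = 210.2; Q < K (proceeds forward)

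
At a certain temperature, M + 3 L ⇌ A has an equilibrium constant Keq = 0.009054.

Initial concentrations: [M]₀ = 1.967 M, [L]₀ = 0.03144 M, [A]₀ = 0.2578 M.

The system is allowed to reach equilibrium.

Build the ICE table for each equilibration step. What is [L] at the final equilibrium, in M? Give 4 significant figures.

Q₀ = 4217 vs Keq = 0.009054 ⇒ Q>K, reverse
Step 1:
                    M           L           A
  I             1.967     0.03144      0.2578
  C            0.2484      0.7452     -0.2484
  E             2.215      0.7767    0.009397
  solve Keq expr → x = -0.2484; check Q = 0.009054

[L]_eq = 0.7767 M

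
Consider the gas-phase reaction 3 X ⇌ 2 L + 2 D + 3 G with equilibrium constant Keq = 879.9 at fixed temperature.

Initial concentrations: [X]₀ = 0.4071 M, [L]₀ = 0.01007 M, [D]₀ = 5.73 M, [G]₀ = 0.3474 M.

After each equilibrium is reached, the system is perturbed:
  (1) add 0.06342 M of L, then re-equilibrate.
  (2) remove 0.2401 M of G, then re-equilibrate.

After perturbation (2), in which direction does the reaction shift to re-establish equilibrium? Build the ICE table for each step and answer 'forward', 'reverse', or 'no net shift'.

Q₀ = 0.002069 vs Keq = 879.9 ⇒ Q<K, forward
Step 1:
                  X         L         D         G
  I          0.4071   0.01007      5.73    0.3474
  C         -0.3223    0.2149    0.2149    0.3223
  E         0.08482    0.2249     5.945    0.6697
  solve Keq expr → x = 0.1074; check Q = 879.9
Then add 0.06342 M of L.
Step 2:
                  X         L         D         G
  I         0.08482    0.2883     5.945    0.6697
  C         0.01167  -0.00778  -0.00778  -0.01167
  E         0.09649    0.2806     5.937     0.658
  solve Keq expr → x = -0.00389; check Q = 879.9
Then remove 0.2401 M of G.
Step 3:
                  X         L         D         G
  I         0.09649    0.2806     5.937    0.4179
  C        -0.02807   0.01871   0.01871   0.02807
  E         0.06842    0.2993     5.956     0.446
  solve Keq expr → x = 0.009357; check Q = 879.9

Direction: forward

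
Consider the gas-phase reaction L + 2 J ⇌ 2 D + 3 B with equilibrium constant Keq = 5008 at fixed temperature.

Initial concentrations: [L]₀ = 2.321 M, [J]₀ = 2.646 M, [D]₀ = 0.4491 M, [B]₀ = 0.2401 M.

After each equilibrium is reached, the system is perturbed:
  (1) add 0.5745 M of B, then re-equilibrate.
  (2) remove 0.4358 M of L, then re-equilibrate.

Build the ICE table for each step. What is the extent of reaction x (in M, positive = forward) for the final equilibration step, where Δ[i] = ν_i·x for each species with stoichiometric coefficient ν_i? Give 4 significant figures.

Q₀ = 1.7179e-04 vs Keq = 5008 ⇒ Q<K, forward
Step 1:
                  L         J         D         B
  I           2.321     2.646    0.4491    0.2401
  C          -1.185     -2.37      2.37     3.555
  E           1.136    0.2762     2.819     3.795
  solve Keq expr → x = 1.185; check Q = 5008
Then add 0.5745 M of B.
Step 2:
                  L         J         D         B
  I           1.136    0.2762     2.819     4.369
  C         0.02384   0.04769  -0.04769  -0.07153
  E            1.16    0.3239     2.771     4.298
  solve Keq expr → x = -0.02384; check Q = 5008
Then remove 0.4358 M of L.
Step 3:
                  L         J         D         B
  I          0.7242    0.3239     2.771     4.298
  C         0.02892   0.05784  -0.05784  -0.08676
  E          0.7531    0.3818     2.713     4.211
  solve Keq expr → x = -0.02892; check Q = 5008

x = -0.02892 M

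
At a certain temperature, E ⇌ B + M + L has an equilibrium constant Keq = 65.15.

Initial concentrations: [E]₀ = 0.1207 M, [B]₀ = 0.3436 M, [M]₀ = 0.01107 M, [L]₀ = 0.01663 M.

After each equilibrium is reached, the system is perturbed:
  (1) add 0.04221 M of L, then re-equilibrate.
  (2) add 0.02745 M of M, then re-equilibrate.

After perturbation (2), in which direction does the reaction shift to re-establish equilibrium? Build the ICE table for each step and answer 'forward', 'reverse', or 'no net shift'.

Direction: reverse

Q₀ = 5.2407e-04 vs Keq = 65.15 ⇒ Q<K, forward
Step 1:
                  E         B         M         L
  init       0.1207    0.3436   0.01107   0.01663
  Δ         -0.1206    0.1206    0.1206    0.1206
  eq      1.2868e-04    0.4642    0.1316    0.1372
  solve Keq expr → x = 0.1206; check Q = 65.15
Then add 0.04221 M of L.
Step 2:
                  E         B         M         L
  init    1.2868e-04    0.4642    0.1316    0.1794
  Δ       3.9487e-05 -3.9487e-05 -3.9487e-05 -3.9487e-05
  eq      1.6817e-04    0.4641    0.1316    0.1794
  solve Keq expr → x = -3.9487e-05; check Q = 65.15
Then add 0.02745 M of M.
Step 3:
                  E         B         M         L
  init    1.6817e-04    0.4641    0.1591    0.1794
  Δ       3.4977e-05 -3.4977e-05 -3.4977e-05 -3.4977e-05
  eq      2.0315e-04    0.4641     0.159    0.1793
  solve Keq expr → x = -3.4977e-05; check Q = 65.15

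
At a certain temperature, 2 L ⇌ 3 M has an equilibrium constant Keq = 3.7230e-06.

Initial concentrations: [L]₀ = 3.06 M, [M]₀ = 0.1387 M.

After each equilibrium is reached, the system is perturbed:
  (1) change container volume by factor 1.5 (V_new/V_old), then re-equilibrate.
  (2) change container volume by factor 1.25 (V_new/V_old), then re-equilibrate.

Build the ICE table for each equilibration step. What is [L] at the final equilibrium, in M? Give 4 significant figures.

[L]_eq = 1.667 M

Q₀ = 2.8496e-04 vs Keq = 3.7230e-06 ⇒ Q>K, reverse
Step 1:
                  L         M
  Initial      3.06    0.1387
  Change    0.07036   -0.1055
  Equil        3.13   0.03317
  solve Keq expr → x = -0.03518; check Q = 3.7230e-06
Then change container volume by factor 1.5 (V_new/V_old).
Step 2:
                  L         M
  Initial     2.087   0.02211
  Change  -0.002122  0.003183
  Equil       2.085   0.02529
  solve Keq expr → x = 0.001061; check Q = 3.7230e-06
Then change container volume by factor 1.25 (V_new/V_old).
Step 3:
                  L         M
  Initial     1.668   0.02023
  Change  -0.001036  0.001553
  Equil       1.667   0.02179
  solve Keq expr → x = 5.1781e-04; check Q = 3.7230e-06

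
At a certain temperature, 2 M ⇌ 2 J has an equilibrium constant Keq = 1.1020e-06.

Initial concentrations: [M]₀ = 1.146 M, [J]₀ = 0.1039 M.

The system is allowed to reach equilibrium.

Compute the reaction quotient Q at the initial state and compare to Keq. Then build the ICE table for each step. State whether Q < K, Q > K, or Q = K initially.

Q₀ = 0.00822 vs Keq = 1.1020e-06 ⇒ Q>K, reverse
Step 1:
                  M         J
  init        1.146    0.1039
  Δ          0.1026   -0.1026
  eq          1.249  0.001311
  solve Keq expr → x = -0.05129; check Q = 1.1020e-06

Q₀ = 0.00822; Q > K (proceeds reverse)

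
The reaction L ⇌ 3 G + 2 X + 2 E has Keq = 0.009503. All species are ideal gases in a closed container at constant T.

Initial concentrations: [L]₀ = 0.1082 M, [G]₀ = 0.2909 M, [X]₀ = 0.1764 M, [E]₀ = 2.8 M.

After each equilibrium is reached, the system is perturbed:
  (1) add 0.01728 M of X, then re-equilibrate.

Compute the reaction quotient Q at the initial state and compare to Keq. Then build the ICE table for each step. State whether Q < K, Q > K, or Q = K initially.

Q₀ = 0.0555; Q > K (proceeds reverse)

Q₀ = 0.0555 vs Keq = 0.009503 ⇒ Q>K, reverse
Step 1:
                  L         G         X         E
  Initial    0.1082    0.2909    0.1764       2.8
  Change    0.02451  -0.07353  -0.04902  -0.04902
  Equil      0.1327    0.2174    0.1274     2.751
  solve Keq expr → x = -0.02451; check Q = 0.009503
Then add 0.01728 M of X.
Step 2:
                  L         G         X         E
  Initial    0.1327    0.2174    0.1447     2.751
  Change   0.003199 -0.009597 -0.006398 -0.006398
  Equil      0.1359    0.2078    0.1383     2.745
  solve Keq expr → x = -0.003199; check Q = 0.009503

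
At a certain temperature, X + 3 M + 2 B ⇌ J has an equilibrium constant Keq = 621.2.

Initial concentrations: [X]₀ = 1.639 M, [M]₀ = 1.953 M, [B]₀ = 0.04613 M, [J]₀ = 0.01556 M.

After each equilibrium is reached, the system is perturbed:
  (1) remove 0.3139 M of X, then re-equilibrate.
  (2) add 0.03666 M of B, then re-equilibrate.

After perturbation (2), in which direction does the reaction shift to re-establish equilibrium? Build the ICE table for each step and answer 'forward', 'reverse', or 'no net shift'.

Direction: forward

Q₀ = 0.5989 vs Keq = 621.2 ⇒ Q<K, forward
Step 1:
                  X         M         B         J
  I           1.639     1.953   0.04613   0.01556
  C        -0.02189  -0.06566  -0.04378   0.02189
  E           1.617     1.887  0.002355   0.03745
  solve Keq expr → x = 0.02189; check Q = 621.2
Then remove 0.3139 M of X.
Step 2:
                  X         M         B         J
  I           1.303     1.887  0.002355   0.03745
  C       1.3138e-04 3.9413e-04 2.6275e-04 -1.3138e-04
  E           1.303     1.888  0.002618   0.03732
  solve Keq expr → x = -1.3138e-04; check Q = 621.2
Then add 0.03666 M of B.
Step 3:
                  X         M         B         J
  I           1.303     1.888   0.03928   0.03732
  C        -0.01796  -0.05389  -0.03593   0.01796
  E           1.285     1.834   0.00335   0.05528
  solve Keq expr → x = 0.01796; check Q = 621.2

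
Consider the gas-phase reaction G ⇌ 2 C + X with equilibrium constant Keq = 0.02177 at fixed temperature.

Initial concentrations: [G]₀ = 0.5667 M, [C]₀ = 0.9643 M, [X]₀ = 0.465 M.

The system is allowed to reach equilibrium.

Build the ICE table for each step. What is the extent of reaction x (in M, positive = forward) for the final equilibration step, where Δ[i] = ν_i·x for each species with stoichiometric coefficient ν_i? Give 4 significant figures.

Q₀ = 0.763 vs Keq = 0.02177 ⇒ Q>K, reverse
Step 1:
                  G         C         X
  init       0.5667    0.9643     0.465
  Δ           0.308    -0.616    -0.308
  eq         0.8747    0.3483     0.157
  solve Keq expr → x = -0.308; check Q = 0.02177

x = -0.308 M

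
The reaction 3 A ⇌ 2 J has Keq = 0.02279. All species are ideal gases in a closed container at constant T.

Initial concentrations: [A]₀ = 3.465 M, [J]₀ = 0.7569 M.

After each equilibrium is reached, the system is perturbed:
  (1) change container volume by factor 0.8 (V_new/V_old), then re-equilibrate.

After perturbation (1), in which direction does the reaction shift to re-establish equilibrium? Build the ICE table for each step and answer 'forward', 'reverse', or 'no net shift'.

Direction: forward

Q₀ = 0.01377 vs Keq = 0.02279 ⇒ Q<K, forward
Step 1:
                    A           J
  I             3.465      0.7569
  C           -0.2004      0.1336
  E             3.265      0.8905
  solve Keq expr → x = 0.06679; check Q = 0.02279
Then change container volume by factor 0.8 (V_new/V_old).
Step 2:
                    A           J
  I             4.081       1.113
  C           -0.1172     0.07815
  E             3.964       1.191
  solve Keq expr → x = 0.03907; check Q = 0.02279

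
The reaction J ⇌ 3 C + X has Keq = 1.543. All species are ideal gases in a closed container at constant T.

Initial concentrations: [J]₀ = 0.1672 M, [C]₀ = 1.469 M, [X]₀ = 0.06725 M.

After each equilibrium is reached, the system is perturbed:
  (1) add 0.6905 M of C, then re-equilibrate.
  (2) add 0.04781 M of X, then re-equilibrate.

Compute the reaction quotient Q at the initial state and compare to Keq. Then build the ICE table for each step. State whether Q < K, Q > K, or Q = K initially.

Q₀ = 1.275 vs Keq = 1.543 ⇒ Q<K, forward
Step 1:
                    J           C           X
  I            0.1672       1.469     0.06725
  C         -0.007248     0.02174    0.007248
  E              0.16       1.491      0.0745
  solve Keq expr → x = 0.007248; check Q = 1.543
Then add 0.6905 M of C.
Step 2:
                    J           C           X
  I              0.16       2.181      0.0745
  C           0.03945     -0.1184    -0.03945
  E            0.1994       2.063     0.03505
  solve Keq expr → x = -0.03945; check Q = 1.543
Then add 0.04781 M of X.
Step 3:
                    J           C           X
  I            0.1994       2.063     0.08286
  C           0.03477     -0.1043    -0.03477
  E            0.2342       1.959     0.04809
  solve Keq expr → x = -0.03477; check Q = 1.543

Q₀ = 1.275; Q < K (proceeds forward)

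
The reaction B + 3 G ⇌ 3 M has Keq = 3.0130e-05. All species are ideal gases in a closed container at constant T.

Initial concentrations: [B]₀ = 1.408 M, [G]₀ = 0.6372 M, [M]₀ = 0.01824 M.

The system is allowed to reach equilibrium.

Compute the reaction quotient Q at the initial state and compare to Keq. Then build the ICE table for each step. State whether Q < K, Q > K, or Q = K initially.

Q₀ = 1.6659e-05 vs Keq = 3.0130e-05 ⇒ Q<K, forward
Step 1:
                  B         G         M
  init        1.408    0.6372   0.01824
  Δ       -0.001281 -0.003843  0.003843
  eq          1.407    0.6334   0.02208
  solve Keq expr → x = 0.001281; check Q = 3.0130e-05

Q₀ = 1.6659e-05; Q < K (proceeds forward)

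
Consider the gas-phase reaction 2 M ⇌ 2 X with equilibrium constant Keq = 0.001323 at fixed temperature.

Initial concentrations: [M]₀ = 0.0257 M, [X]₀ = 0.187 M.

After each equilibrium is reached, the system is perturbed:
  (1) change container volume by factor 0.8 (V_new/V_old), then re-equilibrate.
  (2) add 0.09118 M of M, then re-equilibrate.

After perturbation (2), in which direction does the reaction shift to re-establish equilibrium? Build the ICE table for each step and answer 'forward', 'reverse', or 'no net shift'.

Q₀ = 52.94 vs Keq = 0.001323 ⇒ Q>K, reverse
Step 1:
                   M          X
  Initial     0.0257      0.187
  Change      0.1795    -0.1795
  Equil       0.2052   0.007465
  solve Keq expr → x = -0.08977; check Q = 0.001323
Then change container volume by factor 0.8 (V_new/V_old).
Step 2:
                   M          X
  Initial     0.2565   0.009331
  Change           0          0
  Equil       0.2565   0.009331
  solve Keq expr → x = 0; check Q = 0.001323
Then add 0.09118 M of M.
Step 3:
                   M          X
  Initial     0.3477   0.009331
  Change     -0.0032     0.0032
  Equil       0.3445    0.01253
  solve Keq expr → x = 0.0016; check Q = 0.001323

Direction: forward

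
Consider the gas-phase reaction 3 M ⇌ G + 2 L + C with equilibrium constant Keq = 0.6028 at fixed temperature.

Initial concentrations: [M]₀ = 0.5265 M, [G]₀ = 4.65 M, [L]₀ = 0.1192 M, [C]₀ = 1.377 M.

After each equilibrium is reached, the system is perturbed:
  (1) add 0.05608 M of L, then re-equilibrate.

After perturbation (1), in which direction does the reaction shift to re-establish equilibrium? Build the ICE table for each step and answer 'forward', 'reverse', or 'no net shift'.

Direction: reverse

Q₀ = 0.6234 vs Keq = 0.6028 ⇒ Q>K, reverse
Step 1:
                  M         G         L         C
  init       0.5265      4.65    0.1192     1.377
  Δ        0.001945 -6.4839e-04 -0.001297 -6.4839e-04
  eq         0.5284     4.649    0.1179     1.376
  solve Keq expr → x = -6.4839e-04; check Q = 0.6028
Then add 0.05608 M of L.
Step 2:
                  M         G         L         C
  init       0.5284     4.649     0.174     1.376
  Δ         0.05437  -0.01812  -0.03625  -0.01812
  eq         0.5828     4.631    0.1377     1.358
  solve Keq expr → x = -0.01812; check Q = 0.6028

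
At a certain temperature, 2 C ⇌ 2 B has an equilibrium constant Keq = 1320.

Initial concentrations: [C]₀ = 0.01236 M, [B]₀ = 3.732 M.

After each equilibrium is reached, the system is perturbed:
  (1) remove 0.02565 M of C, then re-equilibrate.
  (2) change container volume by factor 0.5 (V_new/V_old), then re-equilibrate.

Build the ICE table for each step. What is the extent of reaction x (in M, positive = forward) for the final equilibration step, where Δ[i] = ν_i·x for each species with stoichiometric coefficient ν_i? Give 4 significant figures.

x = 0 M

Q₀ = 9.1169e+04 vs Keq = 1320 ⇒ Q>K, reverse
Step 1:
                  C         B
  I         0.01236     3.732
  C         0.08794  -0.08794
  E          0.1003     3.644
  solve Keq expr → x = -0.04397; check Q = 1320
Then remove 0.02565 M of C.
Step 2:
                  C         B
  I         0.07465     3.644
  C         0.02496  -0.02496
  E         0.09961     3.619
  solve Keq expr → x = -0.01248; check Q = 1320
Then change container volume by factor 0.5 (V_new/V_old).
Step 3:
                  C         B
  I          0.1992     7.238
  C               0         0
  E          0.1992     7.238
  solve Keq expr → x = 0; check Q = 1320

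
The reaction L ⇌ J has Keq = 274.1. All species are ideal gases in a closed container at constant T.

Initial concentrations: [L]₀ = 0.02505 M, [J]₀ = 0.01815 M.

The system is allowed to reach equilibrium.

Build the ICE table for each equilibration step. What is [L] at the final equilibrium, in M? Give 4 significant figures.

[L]_eq = 1.5703e-04 M

Q₀ = 0.7246 vs Keq = 274.1 ⇒ Q<K, forward
Step 1:
                   L          J
  init       0.02505    0.01815
  Δ         -0.02489    0.02489
  eq      1.5703e-04    0.04304
  solve Keq expr → x = 0.02489; check Q = 274.1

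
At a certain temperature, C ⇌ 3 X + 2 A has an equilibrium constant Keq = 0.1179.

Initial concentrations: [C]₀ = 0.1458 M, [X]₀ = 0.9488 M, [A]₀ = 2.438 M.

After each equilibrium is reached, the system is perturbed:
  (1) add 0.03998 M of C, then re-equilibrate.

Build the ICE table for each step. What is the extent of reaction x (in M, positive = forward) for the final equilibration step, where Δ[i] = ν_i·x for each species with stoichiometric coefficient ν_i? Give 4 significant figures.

Q₀ = 34.82 vs Keq = 0.1179 ⇒ Q>K, reverse
Step 1:
                    C           X           A
  I            0.1458      0.9488       2.438
  C            0.2402     -0.7206     -0.4804
  E             0.386      0.2282       1.958
  solve Keq expr → x = -0.2402; check Q = 0.1179
Then add 0.03998 M of C.
Step 2:
                    C           X           A
  I             0.426      0.2282       1.958
  C         -0.002278    0.006834    0.004556
  E            0.4237       0.235       1.962
  solve Keq expr → x = 0.002278; check Q = 0.1179

x = 0.002278 M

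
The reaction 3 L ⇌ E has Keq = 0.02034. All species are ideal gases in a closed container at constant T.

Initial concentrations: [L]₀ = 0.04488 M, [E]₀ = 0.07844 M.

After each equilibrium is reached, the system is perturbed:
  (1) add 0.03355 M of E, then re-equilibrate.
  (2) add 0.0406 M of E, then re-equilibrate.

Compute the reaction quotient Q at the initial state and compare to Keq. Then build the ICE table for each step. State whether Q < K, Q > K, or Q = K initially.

Q₀ = 867.7 vs Keq = 0.02034 ⇒ Q>K, reverse
Step 1:
                   L          E
  init       0.04488    0.07844
  Δ            0.234     -0.078
  eq          0.2789 4.4115e-04
  solve Keq expr → x = -0.078; check Q = 0.02034
Then add 0.03355 M of E.
Step 2:
                   L          E
  init        0.2789    0.03399
  Δ          0.09869    -0.0329
  eq          0.3776   0.001095
  solve Keq expr → x = -0.0329; check Q = 0.02034
Then add 0.0406 M of E.
Step 3:
                   L          E
  init        0.3776    0.04169
  Δ           0.1177   -0.03922
  eq          0.4952   0.002471
  solve Keq expr → x = -0.03922; check Q = 0.02034

Q₀ = 867.7; Q > K (proceeds reverse)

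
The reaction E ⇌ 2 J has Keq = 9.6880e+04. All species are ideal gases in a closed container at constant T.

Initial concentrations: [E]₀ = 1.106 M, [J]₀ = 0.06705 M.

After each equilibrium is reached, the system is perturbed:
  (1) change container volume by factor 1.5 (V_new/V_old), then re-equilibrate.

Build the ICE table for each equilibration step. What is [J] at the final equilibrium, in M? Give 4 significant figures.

[J]_eq = 1.519 M

Q₀ = 0.004065 vs Keq = 9.6880e+04 ⇒ Q<K, forward
Step 1:
                   E          J
  Initial      1.106    0.06705
  Change      -1.106      2.212
  Equil   5.3608e-05      2.279
  solve Keq expr → x = 1.106; check Q = 9.6880e+04
Then change container volume by factor 1.5 (V_new/V_old).
Step 2:
                   E          J
  Initial 3.5739e-05      1.519
  Change  -1.1912e-05 2.3824e-05
  Equil   2.3827e-05      1.519
  solve Keq expr → x = 1.1912e-05; check Q = 9.6880e+04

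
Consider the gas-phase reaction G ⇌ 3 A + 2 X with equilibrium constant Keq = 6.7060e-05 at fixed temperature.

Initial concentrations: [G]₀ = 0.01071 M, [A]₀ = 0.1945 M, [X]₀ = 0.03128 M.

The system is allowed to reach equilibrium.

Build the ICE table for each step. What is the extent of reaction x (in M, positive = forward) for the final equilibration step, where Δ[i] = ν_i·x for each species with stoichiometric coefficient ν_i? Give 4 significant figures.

x = -0.007778 M

Q₀ = 6.7221e-04 vs Keq = 6.7060e-05 ⇒ Q>K, reverse
Step 1:
                   G          A          X
  init       0.01071     0.1945    0.03128
  Δ         0.007778   -0.02333   -0.01556
  eq         0.01849     0.1712    0.01572
  solve Keq expr → x = -0.007778; check Q = 6.7060e-05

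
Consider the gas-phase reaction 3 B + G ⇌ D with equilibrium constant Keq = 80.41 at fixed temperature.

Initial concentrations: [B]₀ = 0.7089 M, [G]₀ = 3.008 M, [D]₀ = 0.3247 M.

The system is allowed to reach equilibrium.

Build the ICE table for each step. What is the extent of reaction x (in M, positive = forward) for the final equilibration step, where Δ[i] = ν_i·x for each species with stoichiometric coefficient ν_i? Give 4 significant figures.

x = 0.1924 M

Q₀ = 0.303 vs Keq = 80.41 ⇒ Q<K, forward
Step 1:
                    B           G           D
  I            0.7089       3.008      0.3247
  C           -0.5772     -0.1924      0.1924
  E            0.1317       2.816      0.5171
  solve Keq expr → x = 0.1924; check Q = 80.41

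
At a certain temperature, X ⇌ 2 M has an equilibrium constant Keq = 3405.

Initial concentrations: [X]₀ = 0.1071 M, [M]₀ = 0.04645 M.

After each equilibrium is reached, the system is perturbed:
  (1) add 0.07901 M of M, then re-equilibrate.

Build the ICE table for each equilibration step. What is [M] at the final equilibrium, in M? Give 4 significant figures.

[M]_eq = 0.3396 M

Q₀ = 0.02015 vs Keq = 3405 ⇒ Q<K, forward
Step 1:
                   X          M
  I           0.1071    0.04645
  C          -0.1071     0.2142
  E       1.9946e-05     0.2606
  solve Keq expr → x = 0.1071; check Q = 3405
Then add 0.07901 M of M.
Step 2:
                   X          M
  I       1.9946e-05     0.3396
  C       1.3922e-05 -2.7845e-05
  E       3.3869e-05     0.3396
  solve Keq expr → x = -1.3922e-05; check Q = 3405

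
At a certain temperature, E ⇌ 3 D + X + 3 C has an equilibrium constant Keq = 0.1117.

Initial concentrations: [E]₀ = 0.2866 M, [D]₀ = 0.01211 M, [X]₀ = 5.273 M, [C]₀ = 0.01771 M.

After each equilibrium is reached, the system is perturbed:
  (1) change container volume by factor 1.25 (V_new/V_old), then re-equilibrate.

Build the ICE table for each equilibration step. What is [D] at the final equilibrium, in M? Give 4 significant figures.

Q₀ = 1.8150e-10 vs Keq = 0.1117 ⇒ Q<K, forward
Step 1:
                    E           D           X           C
  Initial      0.2866     0.01211       5.273     0.01771
  Change      -0.1241      0.3722      0.1241      0.3722
  Equil        0.1625      0.3843       5.397      0.3899
  solve Keq expr → x = 0.1241; check Q = 0.1117
Then change container volume by factor 1.25 (V_new/V_old).
Step 2:
                    E           D           X           C
  Initial        0.13      0.3074       4.318      0.3119
  Change     -0.02181     0.06543     0.02181     0.06543
  Equil        0.1082      0.3729       4.339      0.3774
  solve Keq expr → x = 0.02181; check Q = 0.1117

[D]_eq = 0.3729 M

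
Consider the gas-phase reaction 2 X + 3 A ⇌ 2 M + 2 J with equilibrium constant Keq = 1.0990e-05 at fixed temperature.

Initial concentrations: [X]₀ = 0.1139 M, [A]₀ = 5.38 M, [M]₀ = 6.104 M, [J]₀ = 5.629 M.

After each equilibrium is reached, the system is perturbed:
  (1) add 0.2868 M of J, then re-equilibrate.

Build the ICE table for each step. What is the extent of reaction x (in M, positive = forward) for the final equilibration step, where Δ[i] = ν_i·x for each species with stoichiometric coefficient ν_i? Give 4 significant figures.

Q₀ = 584.4 vs Keq = 1.0990e-05 ⇒ Q>K, reverse
Step 1:
                   X          A          M          J
  init        0.1139       5.38      6.104      5.629
  Δ            4.957      7.435     -4.957     -4.957
  eq           5.071      12.82      1.147     0.6722
  solve Keq expr → x = -2.478; check Q = 1.0990e-05
Then add 0.2868 M of J.
Step 2:
                   X          A          M          J
  init         5.071      12.82      1.147      0.959
  Δ           0.1461     0.2191    -0.1461    -0.1461
  eq           5.217      13.03      1.001     0.8129
  solve Keq expr → x = -0.07305; check Q = 1.0990e-05

x = -0.07305 M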